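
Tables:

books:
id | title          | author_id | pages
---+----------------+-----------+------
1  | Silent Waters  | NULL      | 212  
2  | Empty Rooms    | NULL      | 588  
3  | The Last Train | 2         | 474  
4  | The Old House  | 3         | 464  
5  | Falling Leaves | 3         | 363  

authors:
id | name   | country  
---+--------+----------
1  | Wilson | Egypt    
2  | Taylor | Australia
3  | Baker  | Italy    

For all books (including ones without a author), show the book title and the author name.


LEFT JOIN keeps every row from books (the left table); where author_id has no match in authors, the author columns become NULL. Walk through each book:
  - book 1 (Silent Waters): author_id=NULL, no match -> kept with NULL
  - book 2 (Empty Rooms): author_id=NULL, no match -> kept with NULL
  - book 3 (The Last Train): author_id=2 -> matches Taylor
  - book 4 (The Old House): author_id=3 -> matches Baker
  - book 5 (Falling Leaves): author_id=3 -> matches Baker
All 5 rows appear; 2 have NULL author.

SQL:
SELECT a.title, b.name AS author
FROM books a
LEFT JOIN authors b ON a.author_id = b.id

Result:
title          | author
---------------+-------
Silent Waters  | NULL  
Empty Rooms    | NULL  
The Last Train | Taylor
The Old House  | Baker 
Falling Leaves | Baker 


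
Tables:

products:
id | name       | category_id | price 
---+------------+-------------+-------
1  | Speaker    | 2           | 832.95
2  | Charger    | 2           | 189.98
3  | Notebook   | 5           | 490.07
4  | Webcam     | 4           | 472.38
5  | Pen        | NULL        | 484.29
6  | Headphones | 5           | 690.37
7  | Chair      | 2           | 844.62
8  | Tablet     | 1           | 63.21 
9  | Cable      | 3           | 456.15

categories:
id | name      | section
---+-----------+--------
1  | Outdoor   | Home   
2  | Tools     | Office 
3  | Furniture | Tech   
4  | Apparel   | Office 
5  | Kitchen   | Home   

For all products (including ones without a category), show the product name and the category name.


LEFT JOIN keeps every row from products (the left table); where category_id has no match in categories, the category columns become NULL. Walk through each product:
  - product 1 (Speaker): category_id=2 -> matches Tools
  - product 2 (Charger): category_id=2 -> matches Tools
  - product 3 (Notebook): category_id=5 -> matches Kitchen
  - product 4 (Webcam): category_id=4 -> matches Apparel
  - product 5 (Pen): category_id=NULL, no match -> kept with NULL
  - product 6 (Headphones): category_id=5 -> matches Kitchen
  - product 7 (Chair): category_id=2 -> matches Tools
  - product 8 (Tablet): category_id=1 -> matches Outdoor
  - product 9 (Cable): category_id=3 -> matches Furniture
All 9 rows appear; 1 has NULL category.

SQL:
SELECT a.name, b.name AS category
FROM products a
LEFT JOIN categories b ON a.category_id = b.id

Result:
name       | category 
-----------+----------
Speaker    | Tools    
Charger    | Tools    
Notebook   | Kitchen  
Webcam     | Apparel  
Pen        | NULL     
Headphones | Kitchen  
Chair      | Tools    
Tablet     | Outdoor  
Cable      | Furniture


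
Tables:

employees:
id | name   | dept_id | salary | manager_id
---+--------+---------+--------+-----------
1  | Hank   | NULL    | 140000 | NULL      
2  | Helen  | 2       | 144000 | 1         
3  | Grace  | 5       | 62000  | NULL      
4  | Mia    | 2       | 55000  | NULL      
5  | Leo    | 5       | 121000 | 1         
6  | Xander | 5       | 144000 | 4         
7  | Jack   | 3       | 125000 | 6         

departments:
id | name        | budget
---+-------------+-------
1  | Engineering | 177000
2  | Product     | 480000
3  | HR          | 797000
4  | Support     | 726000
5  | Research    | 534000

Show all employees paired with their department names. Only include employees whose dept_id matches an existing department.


INNER JOIN keeps only employees rows whose dept_id matches an id in departments. Walk through each employee:
  - employee 1 (Hank): dept_id=NULL, no match -> dropped
  - employee 2 (Helen): dept_id=2 -> matches Product
  - employee 3 (Grace): dept_id=5 -> matches Research
  - employee 4 (Mia): dept_id=2 -> matches Product
  - employee 5 (Leo): dept_id=5 -> matches Research
  - employee 6 (Xander): dept_id=5 -> matches Research
  - employee 7 (Jack): dept_id=3 -> matches HR
So 1 of 7 rows is dropped.

SQL:
SELECT a.name, b.name AS department
FROM employees a
INNER JOIN departments b ON a.dept_id = b.id

Result:
name   | department
-------+-----------
Helen  | Product   
Grace  | Research  
Mia    | Product   
Leo    | Research  
Xander | Research  
Jack   | HR        


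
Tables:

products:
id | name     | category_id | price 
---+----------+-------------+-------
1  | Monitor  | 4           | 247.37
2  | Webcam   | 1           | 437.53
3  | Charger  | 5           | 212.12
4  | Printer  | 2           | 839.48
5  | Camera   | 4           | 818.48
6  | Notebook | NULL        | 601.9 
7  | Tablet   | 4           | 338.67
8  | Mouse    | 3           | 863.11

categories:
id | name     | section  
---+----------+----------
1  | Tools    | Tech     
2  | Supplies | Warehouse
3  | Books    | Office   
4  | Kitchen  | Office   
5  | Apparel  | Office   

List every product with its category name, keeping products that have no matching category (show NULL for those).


LEFT JOIN keeps every row from products (the left table); where category_id has no match in categories, the category columns become NULL. Walk through each product:
  - product 1 (Monitor): category_id=4 -> matches Kitchen
  - product 2 (Webcam): category_id=1 -> matches Tools
  - product 3 (Charger): category_id=5 -> matches Apparel
  - product 4 (Printer): category_id=2 -> matches Supplies
  - product 5 (Camera): category_id=4 -> matches Kitchen
  - product 6 (Notebook): category_id=NULL, no match -> kept with NULL
  - product 7 (Tablet): category_id=4 -> matches Kitchen
  - product 8 (Mouse): category_id=3 -> matches Books
All 8 rows appear; 1 has NULL category.

SQL:
SELECT a.name, b.name AS category
FROM products a
LEFT JOIN categories b ON a.category_id = b.id

Result:
name     | category
---------+---------
Monitor  | Kitchen 
Webcam   | Tools   
Charger  | Apparel 
Printer  | Supplies
Camera   | Kitchen 
Notebook | NULL    
Tablet   | Kitchen 
Mouse    | Books   


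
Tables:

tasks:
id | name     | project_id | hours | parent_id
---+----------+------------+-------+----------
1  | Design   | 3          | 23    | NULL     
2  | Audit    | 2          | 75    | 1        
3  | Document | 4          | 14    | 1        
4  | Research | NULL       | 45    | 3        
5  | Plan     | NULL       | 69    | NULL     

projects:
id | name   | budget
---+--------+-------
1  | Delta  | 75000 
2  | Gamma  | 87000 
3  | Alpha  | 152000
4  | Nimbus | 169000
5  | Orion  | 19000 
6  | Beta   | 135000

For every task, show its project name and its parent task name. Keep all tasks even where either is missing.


Two LEFT JOINs from the same base table tasks: one to projects via project_id, one to tasks itself via parent_id. Both are LEFT so every task is preserved.
Match against projects:
  - task 1 (Design): project_id=3 -> matches Alpha
  - task 2 (Audit): project_id=2 -> matches Gamma
  - task 3 (Document): project_id=4 -> matches Nimbus
  - task 4 (Research): project_id=NULL, no match -> kept with NULL
  - task 5 (Plan): project_id=NULL, no match -> kept with NULL
Match against tasks (self):
  - task 1 (Design): parent_id=NULL -> NULL
  - task 2 (Audit): parent_id=1 -> Design
  - task 3 (Document): parent_id=1 -> Design
  - task 4 (Research): parent_id=3 -> Document
  - task 5 (Plan): parent_id=NULL -> NULL

SQL:
SELECT a.name, b.name AS project, c.name AS parent
FROM tasks a
LEFT JOIN projects b ON a.project_id = b.id
LEFT JOIN tasks c ON a.parent_id = c.id

Result:
name     | project | parent  
---------+---------+---------
Design   | Alpha   | NULL    
Audit    | Gamma   | Design  
Document | Nimbus  | Design  
Research | NULL    | Document
Plan     | NULL    | NULL    


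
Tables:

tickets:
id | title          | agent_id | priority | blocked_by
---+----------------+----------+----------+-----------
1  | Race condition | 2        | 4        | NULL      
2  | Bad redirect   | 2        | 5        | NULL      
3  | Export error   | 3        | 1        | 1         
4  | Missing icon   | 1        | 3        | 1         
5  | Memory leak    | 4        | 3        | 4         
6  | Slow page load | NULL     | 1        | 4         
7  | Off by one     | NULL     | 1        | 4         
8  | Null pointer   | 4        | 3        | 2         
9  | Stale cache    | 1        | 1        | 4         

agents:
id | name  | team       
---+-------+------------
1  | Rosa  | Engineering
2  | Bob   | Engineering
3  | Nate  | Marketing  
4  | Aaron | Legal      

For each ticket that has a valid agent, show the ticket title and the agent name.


INNER JOIN keeps only tickets rows whose agent_id matches an id in agents. Walk through each ticket:
  - ticket 1 (Race condition): agent_id=2 -> matches Bob
  - ticket 2 (Bad redirect): agent_id=2 -> matches Bob
  - ticket 3 (Export error): agent_id=3 -> matches Nate
  - ticket 4 (Missing icon): agent_id=1 -> matches Rosa
  - ticket 5 (Memory leak): agent_id=4 -> matches Aaron
  - ticket 6 (Slow page load): agent_id=NULL, no match -> dropped
  - ticket 7 (Off by one): agent_id=NULL, no match -> dropped
  - ticket 8 (Null pointer): agent_id=4 -> matches Aaron
  - ticket 9 (Stale cache): agent_id=1 -> matches Rosa
So 2 of 9 rows are dropped.

SQL:
SELECT a.title, b.name AS agent
FROM tickets a
INNER JOIN agents b ON a.agent_id = b.id

Result:
title          | agent
---------------+------
Race condition | Bob  
Bad redirect   | Bob  
Export error   | Nate 
Missing icon   | Rosa 
Memory leak    | Aaron
Null pointer   | Aaron
Stale cache    | Rosa 


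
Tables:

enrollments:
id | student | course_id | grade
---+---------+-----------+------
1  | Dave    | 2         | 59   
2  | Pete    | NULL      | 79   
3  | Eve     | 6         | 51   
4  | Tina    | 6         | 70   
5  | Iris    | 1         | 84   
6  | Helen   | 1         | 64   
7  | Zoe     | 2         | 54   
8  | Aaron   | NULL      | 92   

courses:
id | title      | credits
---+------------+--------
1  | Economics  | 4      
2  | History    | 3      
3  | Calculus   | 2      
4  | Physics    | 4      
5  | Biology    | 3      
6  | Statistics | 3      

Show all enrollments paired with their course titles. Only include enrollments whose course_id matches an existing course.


INNER JOIN keeps only enrollments rows whose course_id matches an id in courses. Walk through each enrollment:
  - enrollment 1 (Dave): course_id=2 -> matches History
  - enrollment 2 (Pete): course_id=NULL, no match -> dropped
  - enrollment 3 (Eve): course_id=6 -> matches Statistics
  - enrollment 4 (Tina): course_id=6 -> matches Statistics
  - enrollment 5 (Iris): course_id=1 -> matches Economics
  - enrollment 6 (Helen): course_id=1 -> matches Economics
  - enrollment 7 (Zoe): course_id=2 -> matches History
  - enrollment 8 (Aaron): course_id=NULL, no match -> dropped
So 2 of 8 rows are dropped.

SQL:
SELECT a.student, b.title AS course
FROM enrollments a
INNER JOIN courses b ON a.course_id = b.id

Result:
student | course    
--------+-----------
Dave    | History   
Eve     | Statistics
Tina    | Statistics
Iris    | Economics 
Helen   | Economics 
Zoe     | History   


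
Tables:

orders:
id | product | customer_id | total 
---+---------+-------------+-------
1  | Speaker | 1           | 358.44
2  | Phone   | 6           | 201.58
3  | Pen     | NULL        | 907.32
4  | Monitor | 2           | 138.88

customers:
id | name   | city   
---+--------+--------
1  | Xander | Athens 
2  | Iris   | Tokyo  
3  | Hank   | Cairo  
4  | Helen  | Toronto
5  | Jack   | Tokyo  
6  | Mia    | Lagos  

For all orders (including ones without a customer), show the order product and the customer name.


LEFT JOIN keeps every row from orders (the left table); where customer_id has no match in customers, the customer columns become NULL. Walk through each order:
  - order 1 (Speaker): customer_id=1 -> matches Xander
  - order 2 (Phone): customer_id=6 -> matches Mia
  - order 3 (Pen): customer_id=NULL, no match -> kept with NULL
  - order 4 (Monitor): customer_id=2 -> matches Iris
All 4 rows appear; 1 has NULL customer.

SQL:
SELECT a.product, b.name AS customer
FROM orders a
LEFT JOIN customers b ON a.customer_id = b.id

Result:
product | customer
--------+---------
Speaker | Xander  
Phone   | Mia     
Pen     | NULL    
Monitor | Iris    


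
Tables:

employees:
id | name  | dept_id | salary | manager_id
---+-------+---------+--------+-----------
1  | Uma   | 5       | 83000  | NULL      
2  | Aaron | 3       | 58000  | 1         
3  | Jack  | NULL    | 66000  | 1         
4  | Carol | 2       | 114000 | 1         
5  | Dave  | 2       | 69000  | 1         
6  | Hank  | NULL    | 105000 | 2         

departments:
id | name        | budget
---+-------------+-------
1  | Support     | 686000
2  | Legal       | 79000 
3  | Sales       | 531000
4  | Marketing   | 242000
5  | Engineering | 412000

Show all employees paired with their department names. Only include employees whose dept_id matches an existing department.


INNER JOIN keeps only employees rows whose dept_id matches an id in departments. Walk through each employee:
  - employee 1 (Uma): dept_id=5 -> matches Engineering
  - employee 2 (Aaron): dept_id=3 -> matches Sales
  - employee 3 (Jack): dept_id=NULL, no match -> dropped
  - employee 4 (Carol): dept_id=2 -> matches Legal
  - employee 5 (Dave): dept_id=2 -> matches Legal
  - employee 6 (Hank): dept_id=NULL, no match -> dropped
So 2 of 6 rows are dropped.

SQL:
SELECT a.name, b.name AS department
FROM employees a
INNER JOIN departments b ON a.dept_id = b.id

Result:
name  | department 
------+------------
Uma   | Engineering
Aaron | Sales      
Carol | Legal      
Dave  | Legal      


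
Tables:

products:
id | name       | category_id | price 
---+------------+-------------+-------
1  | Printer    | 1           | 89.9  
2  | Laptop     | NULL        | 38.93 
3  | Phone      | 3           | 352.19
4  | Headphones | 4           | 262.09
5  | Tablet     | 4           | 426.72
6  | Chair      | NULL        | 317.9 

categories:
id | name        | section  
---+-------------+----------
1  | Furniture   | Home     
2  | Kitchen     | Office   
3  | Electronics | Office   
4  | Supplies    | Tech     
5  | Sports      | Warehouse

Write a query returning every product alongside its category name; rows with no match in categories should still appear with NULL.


LEFT JOIN keeps every row from products (the left table); where category_id has no match in categories, the category columns become NULL. Walk through each product:
  - product 1 (Printer): category_id=1 -> matches Furniture
  - product 2 (Laptop): category_id=NULL, no match -> kept with NULL
  - product 3 (Phone): category_id=3 -> matches Electronics
  - product 4 (Headphones): category_id=4 -> matches Supplies
  - product 5 (Tablet): category_id=4 -> matches Supplies
  - product 6 (Chair): category_id=NULL, no match -> kept with NULL
All 6 rows appear; 2 have NULL category.

SQL:
SELECT a.name, b.name AS category
FROM products a
LEFT JOIN categories b ON a.category_id = b.id

Result:
name       | category   
-----------+------------
Printer    | Furniture  
Laptop     | NULL       
Phone      | Electronics
Headphones | Supplies   
Tablet     | Supplies   
Chair      | NULL       


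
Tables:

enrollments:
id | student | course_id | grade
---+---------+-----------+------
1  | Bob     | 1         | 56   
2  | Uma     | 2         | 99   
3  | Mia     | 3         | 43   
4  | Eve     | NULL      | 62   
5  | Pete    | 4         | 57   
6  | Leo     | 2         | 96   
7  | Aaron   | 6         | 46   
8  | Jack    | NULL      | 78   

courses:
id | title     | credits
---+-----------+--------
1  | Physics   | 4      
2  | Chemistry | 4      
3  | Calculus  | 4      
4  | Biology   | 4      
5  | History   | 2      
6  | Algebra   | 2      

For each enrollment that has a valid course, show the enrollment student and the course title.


INNER JOIN keeps only enrollments rows whose course_id matches an id in courses. Walk through each enrollment:
  - enrollment 1 (Bob): course_id=1 -> matches Physics
  - enrollment 2 (Uma): course_id=2 -> matches Chemistry
  - enrollment 3 (Mia): course_id=3 -> matches Calculus
  - enrollment 4 (Eve): course_id=NULL, no match -> dropped
  - enrollment 5 (Pete): course_id=4 -> matches Biology
  - enrollment 6 (Leo): course_id=2 -> matches Chemistry
  - enrollment 7 (Aaron): course_id=6 -> matches Algebra
  - enrollment 8 (Jack): course_id=NULL, no match -> dropped
So 2 of 8 rows are dropped.

SQL:
SELECT a.student, b.title AS course
FROM enrollments a
INNER JOIN courses b ON a.course_id = b.id

Result:
student | course   
--------+----------
Bob     | Physics  
Uma     | Chemistry
Mia     | Calculus 
Pete    | Biology  
Leo     | Chemistry
Aaron   | Algebra  


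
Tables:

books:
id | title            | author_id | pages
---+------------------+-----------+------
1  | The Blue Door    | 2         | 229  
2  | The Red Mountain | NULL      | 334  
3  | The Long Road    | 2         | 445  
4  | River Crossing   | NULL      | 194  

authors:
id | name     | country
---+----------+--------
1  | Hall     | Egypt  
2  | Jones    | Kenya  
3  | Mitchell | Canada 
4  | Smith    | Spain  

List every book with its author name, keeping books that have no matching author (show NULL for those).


LEFT JOIN keeps every row from books (the left table); where author_id has no match in authors, the author columns become NULL. Walk through each book:
  - book 1 (The Blue Door): author_id=2 -> matches Jones
  - book 2 (The Red Mountain): author_id=NULL, no match -> kept with NULL
  - book 3 (The Long Road): author_id=2 -> matches Jones
  - book 4 (River Crossing): author_id=NULL, no match -> kept with NULL
All 4 rows appear; 2 have NULL author.

SQL:
SELECT a.title, b.name AS author
FROM books a
LEFT JOIN authors b ON a.author_id = b.id

Result:
title            | author
-----------------+-------
The Blue Door    | Jones 
The Red Mountain | NULL  
The Long Road    | Jones 
River Crossing   | NULL  


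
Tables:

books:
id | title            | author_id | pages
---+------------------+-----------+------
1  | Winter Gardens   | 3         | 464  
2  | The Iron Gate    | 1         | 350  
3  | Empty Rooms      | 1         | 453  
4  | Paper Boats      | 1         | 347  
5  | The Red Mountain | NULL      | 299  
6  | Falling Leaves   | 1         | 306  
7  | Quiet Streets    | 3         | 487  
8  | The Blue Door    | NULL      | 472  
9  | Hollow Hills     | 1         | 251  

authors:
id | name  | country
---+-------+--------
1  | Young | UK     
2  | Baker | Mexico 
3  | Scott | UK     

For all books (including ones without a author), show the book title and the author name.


LEFT JOIN keeps every row from books (the left table); where author_id has no match in authors, the author columns become NULL. Walk through each book:
  - book 1 (Winter Gardens): author_id=3 -> matches Scott
  - book 2 (The Iron Gate): author_id=1 -> matches Young
  - book 3 (Empty Rooms): author_id=1 -> matches Young
  - book 4 (Paper Boats): author_id=1 -> matches Young
  - book 5 (The Red Mountain): author_id=NULL, no match -> kept with NULL
  - book 6 (Falling Leaves): author_id=1 -> matches Young
  - book 7 (Quiet Streets): author_id=3 -> matches Scott
  - book 8 (The Blue Door): author_id=NULL, no match -> kept with NULL
  - book 9 (Hollow Hills): author_id=1 -> matches Young
All 9 rows appear; 2 have NULL author.

SQL:
SELECT a.title, b.name AS author
FROM books a
LEFT JOIN authors b ON a.author_id = b.id

Result:
title            | author
-----------------+-------
Winter Gardens   | Scott 
The Iron Gate    | Young 
Empty Rooms      | Young 
Paper Boats      | Young 
The Red Mountain | NULL  
Falling Leaves   | Young 
Quiet Streets    | Scott 
The Blue Door    | NULL  
Hollow Hills     | Young 


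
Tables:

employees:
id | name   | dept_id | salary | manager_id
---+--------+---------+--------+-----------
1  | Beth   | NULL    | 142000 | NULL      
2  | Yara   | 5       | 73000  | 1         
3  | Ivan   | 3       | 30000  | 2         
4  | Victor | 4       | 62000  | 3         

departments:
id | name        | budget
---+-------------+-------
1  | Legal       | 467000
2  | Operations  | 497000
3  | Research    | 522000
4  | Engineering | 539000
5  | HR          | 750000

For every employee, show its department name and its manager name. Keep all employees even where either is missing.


Two LEFT JOINs from the same base table employees: one to departments via dept_id, one to employees itself via manager_id. Both are LEFT so every employee is preserved.
Match against departments:
  - employee 1 (Beth): dept_id=NULL, no match -> kept with NULL
  - employee 2 (Yara): dept_id=5 -> matches HR
  - employee 3 (Ivan): dept_id=3 -> matches Research
  - employee 4 (Victor): dept_id=4 -> matches Engineering
Match against employees (self):
  - employee 1 (Beth): manager_id=NULL -> NULL
  - employee 2 (Yara): manager_id=1 -> Beth
  - employee 3 (Ivan): manager_id=2 -> Yara
  - employee 4 (Victor): manager_id=3 -> Ivan

SQL:
SELECT a.name, b.name AS department, c.name AS manager
FROM employees a
LEFT JOIN departments b ON a.dept_id = b.id
LEFT JOIN employees c ON a.manager_id = c.id

Result:
name   | department  | manager
-------+-------------+--------
Beth   | NULL        | NULL   
Yara   | HR          | Beth   
Ivan   | Research    | Yara   
Victor | Engineering | Ivan   


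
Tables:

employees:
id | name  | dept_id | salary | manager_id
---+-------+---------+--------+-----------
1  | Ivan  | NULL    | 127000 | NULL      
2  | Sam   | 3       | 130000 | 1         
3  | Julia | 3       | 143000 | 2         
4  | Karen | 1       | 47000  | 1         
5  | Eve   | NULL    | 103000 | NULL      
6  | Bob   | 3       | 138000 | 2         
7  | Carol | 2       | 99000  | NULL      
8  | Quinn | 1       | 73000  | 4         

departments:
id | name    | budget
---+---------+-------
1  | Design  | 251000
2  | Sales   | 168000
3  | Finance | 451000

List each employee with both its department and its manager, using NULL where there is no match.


Two LEFT JOINs from the same base table employees: one to departments via dept_id, one to employees itself via manager_id. Both are LEFT so every employee is preserved.
Match against departments:
  - employee 1 (Ivan): dept_id=NULL, no match -> kept with NULL
  - employee 2 (Sam): dept_id=3 -> matches Finance
  - employee 3 (Julia): dept_id=3 -> matches Finance
  - employee 4 (Karen): dept_id=1 -> matches Design
  - employee 5 (Eve): dept_id=NULL, no match -> kept with NULL
  - employee 6 (Bob): dept_id=3 -> matches Finance
  - employee 7 (Carol): dept_id=2 -> matches Sales
  - employee 8 (Quinn): dept_id=1 -> matches Design
Match against employees (self):
  - employee 1 (Ivan): manager_id=NULL -> NULL
  - employee 2 (Sam): manager_id=1 -> Ivan
  - employee 3 (Julia): manager_id=2 -> Sam
  - employee 4 (Karen): manager_id=1 -> Ivan
  - employee 5 (Eve): manager_id=NULL -> NULL
  - employee 6 (Bob): manager_id=2 -> Sam
  - employee 7 (Carol): manager_id=NULL -> NULL
  - employee 8 (Quinn): manager_id=4 -> Karen

SQL:
SELECT a.name, b.name AS department, c.name AS manager
FROM employees a
LEFT JOIN departments b ON a.dept_id = b.id
LEFT JOIN employees c ON a.manager_id = c.id

Result:
name  | department | manager
------+------------+--------
Ivan  | NULL       | NULL   
Sam   | Finance    | Ivan   
Julia | Finance    | Sam    
Karen | Design     | Ivan   
Eve   | NULL       | NULL   
Bob   | Finance    | Sam    
Carol | Sales      | NULL   
Quinn | Design     | Karen  


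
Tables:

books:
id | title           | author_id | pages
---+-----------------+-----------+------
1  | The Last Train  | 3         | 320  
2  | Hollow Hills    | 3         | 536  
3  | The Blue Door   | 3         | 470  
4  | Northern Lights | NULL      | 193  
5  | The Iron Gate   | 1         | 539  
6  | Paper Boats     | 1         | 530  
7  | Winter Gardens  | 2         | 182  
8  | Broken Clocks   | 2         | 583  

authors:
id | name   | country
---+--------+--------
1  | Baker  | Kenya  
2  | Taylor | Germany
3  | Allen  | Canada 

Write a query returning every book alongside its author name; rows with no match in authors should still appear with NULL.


LEFT JOIN keeps every row from books (the left table); where author_id has no match in authors, the author columns become NULL. Walk through each book:
  - book 1 (The Last Train): author_id=3 -> matches Allen
  - book 2 (Hollow Hills): author_id=3 -> matches Allen
  - book 3 (The Blue Door): author_id=3 -> matches Allen
  - book 4 (Northern Lights): author_id=NULL, no match -> kept with NULL
  - book 5 (The Iron Gate): author_id=1 -> matches Baker
  - book 6 (Paper Boats): author_id=1 -> matches Baker
  - book 7 (Winter Gardens): author_id=2 -> matches Taylor
  - book 8 (Broken Clocks): author_id=2 -> matches Taylor
All 8 rows appear; 1 has NULL author.

SQL:
SELECT a.title, b.name AS author
FROM books a
LEFT JOIN authors b ON a.author_id = b.id

Result:
title           | author
----------------+-------
The Last Train  | Allen 
Hollow Hills    | Allen 
The Blue Door   | Allen 
Northern Lights | NULL  
The Iron Gate   | Baker 
Paper Boats     | Baker 
Winter Gardens  | Taylor
Broken Clocks   | Taylor


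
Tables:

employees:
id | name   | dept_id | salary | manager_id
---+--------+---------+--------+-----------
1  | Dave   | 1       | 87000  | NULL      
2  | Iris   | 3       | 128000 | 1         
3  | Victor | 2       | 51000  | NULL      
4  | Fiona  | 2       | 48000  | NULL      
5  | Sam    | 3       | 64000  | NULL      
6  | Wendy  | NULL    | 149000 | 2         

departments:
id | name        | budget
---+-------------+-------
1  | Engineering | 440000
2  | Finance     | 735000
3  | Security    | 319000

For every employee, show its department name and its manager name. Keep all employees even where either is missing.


Two LEFT JOINs from the same base table employees: one to departments via dept_id, one to employees itself via manager_id. Both are LEFT so every employee is preserved.
Match against departments:
  - employee 1 (Dave): dept_id=1 -> matches Engineering
  - employee 2 (Iris): dept_id=3 -> matches Security
  - employee 3 (Victor): dept_id=2 -> matches Finance
  - employee 4 (Fiona): dept_id=2 -> matches Finance
  - employee 5 (Sam): dept_id=3 -> matches Security
  - employee 6 (Wendy): dept_id=NULL, no match -> kept with NULL
Match against employees (self):
  - employee 1 (Dave): manager_id=NULL -> NULL
  - employee 2 (Iris): manager_id=1 -> Dave
  - employee 3 (Victor): manager_id=NULL -> NULL
  - employee 4 (Fiona): manager_id=NULL -> NULL
  - employee 5 (Sam): manager_id=NULL -> NULL
  - employee 6 (Wendy): manager_id=2 -> Iris

SQL:
SELECT a.name, b.name AS department, c.name AS manager
FROM employees a
LEFT JOIN departments b ON a.dept_id = b.id
LEFT JOIN employees c ON a.manager_id = c.id

Result:
name   | department  | manager
-------+-------------+--------
Dave   | Engineering | NULL   
Iris   | Security    | Dave   
Victor | Finance     | NULL   
Fiona  | Finance     | NULL   
Sam    | Security    | NULL   
Wendy  | NULL        | Iris   


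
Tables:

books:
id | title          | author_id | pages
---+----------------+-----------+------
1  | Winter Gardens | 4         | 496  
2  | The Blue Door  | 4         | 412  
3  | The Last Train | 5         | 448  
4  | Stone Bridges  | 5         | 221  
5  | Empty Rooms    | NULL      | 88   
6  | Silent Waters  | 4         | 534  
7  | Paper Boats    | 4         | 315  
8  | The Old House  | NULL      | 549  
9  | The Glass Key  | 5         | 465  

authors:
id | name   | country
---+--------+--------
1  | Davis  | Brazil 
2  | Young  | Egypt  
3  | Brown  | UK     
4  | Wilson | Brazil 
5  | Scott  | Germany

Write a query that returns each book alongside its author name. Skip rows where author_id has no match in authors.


INNER JOIN keeps only books rows whose author_id matches an id in authors. Walk through each book:
  - book 1 (Winter Gardens): author_id=4 -> matches Wilson
  - book 2 (The Blue Door): author_id=4 -> matches Wilson
  - book 3 (The Last Train): author_id=5 -> matches Scott
  - book 4 (Stone Bridges): author_id=5 -> matches Scott
  - book 5 (Empty Rooms): author_id=NULL, no match -> dropped
  - book 6 (Silent Waters): author_id=4 -> matches Wilson
  - book 7 (Paper Boats): author_id=4 -> matches Wilson
  - book 8 (The Old House): author_id=NULL, no match -> dropped
  - book 9 (The Glass Key): author_id=5 -> matches Scott
So 2 of 9 rows are dropped.

SQL:
SELECT a.title, b.name AS author
FROM books a
INNER JOIN authors b ON a.author_id = b.id

Result:
title          | author
---------------+-------
Winter Gardens | Wilson
The Blue Door  | Wilson
The Last Train | Scott 
Stone Bridges  | Scott 
Silent Waters  | Wilson
Paper Boats    | Wilson
The Glass Key  | Scott 


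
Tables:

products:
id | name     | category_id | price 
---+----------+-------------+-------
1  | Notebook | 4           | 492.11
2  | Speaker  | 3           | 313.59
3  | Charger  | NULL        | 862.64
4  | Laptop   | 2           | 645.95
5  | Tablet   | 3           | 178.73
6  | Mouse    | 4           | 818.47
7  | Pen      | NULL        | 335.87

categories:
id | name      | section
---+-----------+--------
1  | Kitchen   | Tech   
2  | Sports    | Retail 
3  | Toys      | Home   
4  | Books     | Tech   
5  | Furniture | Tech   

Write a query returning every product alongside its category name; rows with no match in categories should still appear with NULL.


LEFT JOIN keeps every row from products (the left table); where category_id has no match in categories, the category columns become NULL. Walk through each product:
  - product 1 (Notebook): category_id=4 -> matches Books
  - product 2 (Speaker): category_id=3 -> matches Toys
  - product 3 (Charger): category_id=NULL, no match -> kept with NULL
  - product 4 (Laptop): category_id=2 -> matches Sports
  - product 5 (Tablet): category_id=3 -> matches Toys
  - product 6 (Mouse): category_id=4 -> matches Books
  - product 7 (Pen): category_id=NULL, no match -> kept with NULL
All 7 rows appear; 2 have NULL category.

SQL:
SELECT a.name, b.name AS category
FROM products a
LEFT JOIN categories b ON a.category_id = b.id

Result:
name     | category
---------+---------
Notebook | Books   
Speaker  | Toys    
Charger  | NULL    
Laptop   | Sports  
Tablet   | Toys    
Mouse    | Books   
Pen      | NULL    


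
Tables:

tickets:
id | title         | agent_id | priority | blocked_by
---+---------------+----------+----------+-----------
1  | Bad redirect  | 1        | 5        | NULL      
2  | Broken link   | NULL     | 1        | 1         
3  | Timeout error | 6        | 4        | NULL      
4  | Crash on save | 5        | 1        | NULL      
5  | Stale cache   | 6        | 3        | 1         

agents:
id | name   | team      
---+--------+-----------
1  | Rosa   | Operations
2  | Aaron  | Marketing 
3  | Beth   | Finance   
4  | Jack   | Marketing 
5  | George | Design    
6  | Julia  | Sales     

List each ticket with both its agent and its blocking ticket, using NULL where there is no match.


Two LEFT JOINs from the same base table tickets: one to agents via agent_id, one to tickets itself via blocked_by. Both are LEFT so every ticket is preserved.
Match against agents:
  - ticket 1 (Bad redirect): agent_id=1 -> matches Rosa
  - ticket 2 (Broken link): agent_id=NULL, no match -> kept with NULL
  - ticket 3 (Timeout error): agent_id=6 -> matches Julia
  - ticket 4 (Crash on save): agent_id=5 -> matches George
  - ticket 5 (Stale cache): agent_id=6 -> matches Julia
Match against tickets (self):
  - ticket 1 (Bad redirect): blocked_by=NULL -> NULL
  - ticket 2 (Broken link): blocked_by=1 -> Bad redirect
  - ticket 3 (Timeout error): blocked_by=NULL -> NULL
  - ticket 4 (Crash on save): blocked_by=NULL -> NULL
  - ticket 5 (Stale cache): blocked_by=1 -> Bad redirect

SQL:
SELECT a.title, b.name AS agent, c.title AS blocked_by
FROM tickets a
LEFT JOIN agents b ON a.agent_id = b.id
LEFT JOIN tickets c ON a.blocked_by = c.id

Result:
title         | agent  | blocked_by  
--------------+--------+-------------
Bad redirect  | Rosa   | NULL        
Broken link   | NULL   | Bad redirect
Timeout error | Julia  | NULL        
Crash on save | George | NULL        
Stale cache   | Julia  | Bad redirect


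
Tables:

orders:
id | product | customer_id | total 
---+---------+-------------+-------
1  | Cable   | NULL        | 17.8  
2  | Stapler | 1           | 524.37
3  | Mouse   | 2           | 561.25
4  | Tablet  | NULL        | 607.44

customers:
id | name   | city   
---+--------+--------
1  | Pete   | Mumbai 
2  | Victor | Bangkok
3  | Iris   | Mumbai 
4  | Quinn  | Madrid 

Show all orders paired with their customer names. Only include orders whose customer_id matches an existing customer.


INNER JOIN keeps only orders rows whose customer_id matches an id in customers. Walk through each order:
  - order 1 (Cable): customer_id=NULL, no match -> dropped
  - order 2 (Stapler): customer_id=1 -> matches Pete
  - order 3 (Mouse): customer_id=2 -> matches Victor
  - order 4 (Tablet): customer_id=NULL, no match -> dropped
So 2 of 4 rows are dropped.

SQL:
SELECT a.product, b.name AS customer
FROM orders a
INNER JOIN customers b ON a.customer_id = b.id

Result:
product | customer
--------+---------
Stapler | Pete    
Mouse   | Victor  


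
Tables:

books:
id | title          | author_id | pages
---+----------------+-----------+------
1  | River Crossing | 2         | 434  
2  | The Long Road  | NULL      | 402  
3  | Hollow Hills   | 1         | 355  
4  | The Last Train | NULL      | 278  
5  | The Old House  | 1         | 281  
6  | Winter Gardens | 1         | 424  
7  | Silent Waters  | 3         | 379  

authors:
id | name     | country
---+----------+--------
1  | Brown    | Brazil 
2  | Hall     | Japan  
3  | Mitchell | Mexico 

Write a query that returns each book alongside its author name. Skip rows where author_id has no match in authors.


INNER JOIN keeps only books rows whose author_id matches an id in authors. Walk through each book:
  - book 1 (River Crossing): author_id=2 -> matches Hall
  - book 2 (The Long Road): author_id=NULL, no match -> dropped
  - book 3 (Hollow Hills): author_id=1 -> matches Brown
  - book 4 (The Last Train): author_id=NULL, no match -> dropped
  - book 5 (The Old House): author_id=1 -> matches Brown
  - book 6 (Winter Gardens): author_id=1 -> matches Brown
  - book 7 (Silent Waters): author_id=3 -> matches Mitchell
So 2 of 7 rows are dropped.

SQL:
SELECT a.title, b.name AS author
FROM books a
INNER JOIN authors b ON a.author_id = b.id

Result:
title          | author  
---------------+---------
River Crossing | Hall    
Hollow Hills   | Brown   
The Old House  | Brown   
Winter Gardens | Brown   
Silent Waters  | Mitchell


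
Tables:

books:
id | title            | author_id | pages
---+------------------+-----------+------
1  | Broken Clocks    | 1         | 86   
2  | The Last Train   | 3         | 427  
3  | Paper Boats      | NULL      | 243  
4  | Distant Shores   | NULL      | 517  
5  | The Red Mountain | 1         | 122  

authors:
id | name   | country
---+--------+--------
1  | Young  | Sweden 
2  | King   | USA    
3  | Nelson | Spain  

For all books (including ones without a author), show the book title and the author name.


LEFT JOIN keeps every row from books (the left table); where author_id has no match in authors, the author columns become NULL. Walk through each book:
  - book 1 (Broken Clocks): author_id=1 -> matches Young
  - book 2 (The Last Train): author_id=3 -> matches Nelson
  - book 3 (Paper Boats): author_id=NULL, no match -> kept with NULL
  - book 4 (Distant Shores): author_id=NULL, no match -> kept with NULL
  - book 5 (The Red Mountain): author_id=1 -> matches Young
All 5 rows appear; 2 have NULL author.

SQL:
SELECT a.title, b.name AS author
FROM books a
LEFT JOIN authors b ON a.author_id = b.id

Result:
title            | author
-----------------+-------
Broken Clocks    | Young 
The Last Train   | Nelson
Paper Boats      | NULL  
Distant Shores   | NULL  
The Red Mountain | Young 


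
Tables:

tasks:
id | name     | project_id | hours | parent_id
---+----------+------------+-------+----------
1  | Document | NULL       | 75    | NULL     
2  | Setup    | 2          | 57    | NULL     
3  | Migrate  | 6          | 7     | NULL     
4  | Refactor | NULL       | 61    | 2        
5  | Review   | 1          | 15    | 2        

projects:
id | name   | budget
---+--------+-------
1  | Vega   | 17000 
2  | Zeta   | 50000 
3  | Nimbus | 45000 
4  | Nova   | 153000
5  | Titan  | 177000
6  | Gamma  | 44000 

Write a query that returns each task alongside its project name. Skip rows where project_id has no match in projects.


INNER JOIN keeps only tasks rows whose project_id matches an id in projects. Walk through each task:
  - task 1 (Document): project_id=NULL, no match -> dropped
  - task 2 (Setup): project_id=2 -> matches Zeta
  - task 3 (Migrate): project_id=6 -> matches Gamma
  - task 4 (Refactor): project_id=NULL, no match -> dropped
  - task 5 (Review): project_id=1 -> matches Vega
So 2 of 5 rows are dropped.

SQL:
SELECT a.name, b.name AS project
FROM tasks a
INNER JOIN projects b ON a.project_id = b.id

Result:
name    | project
--------+--------
Setup   | Zeta   
Migrate | Gamma  
Review  | Vega   


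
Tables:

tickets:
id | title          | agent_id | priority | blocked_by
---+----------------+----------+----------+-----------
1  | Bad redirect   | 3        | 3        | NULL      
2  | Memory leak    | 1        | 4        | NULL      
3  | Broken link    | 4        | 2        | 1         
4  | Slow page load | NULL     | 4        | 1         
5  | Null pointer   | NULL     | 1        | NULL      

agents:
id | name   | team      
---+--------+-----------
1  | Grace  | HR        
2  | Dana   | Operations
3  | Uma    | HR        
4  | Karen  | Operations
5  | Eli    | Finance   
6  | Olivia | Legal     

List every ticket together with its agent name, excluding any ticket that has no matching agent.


INNER JOIN keeps only tickets rows whose agent_id matches an id in agents. Walk through each ticket:
  - ticket 1 (Bad redirect): agent_id=3 -> matches Uma
  - ticket 2 (Memory leak): agent_id=1 -> matches Grace
  - ticket 3 (Broken link): agent_id=4 -> matches Karen
  - ticket 4 (Slow page load): agent_id=NULL, no match -> dropped
  - ticket 5 (Null pointer): agent_id=NULL, no match -> dropped
So 2 of 5 rows are dropped.

SQL:
SELECT a.title, b.name AS agent
FROM tickets a
INNER JOIN agents b ON a.agent_id = b.id

Result:
title        | agent
-------------+------
Bad redirect | Uma  
Memory leak  | Grace
Broken link  | Karen


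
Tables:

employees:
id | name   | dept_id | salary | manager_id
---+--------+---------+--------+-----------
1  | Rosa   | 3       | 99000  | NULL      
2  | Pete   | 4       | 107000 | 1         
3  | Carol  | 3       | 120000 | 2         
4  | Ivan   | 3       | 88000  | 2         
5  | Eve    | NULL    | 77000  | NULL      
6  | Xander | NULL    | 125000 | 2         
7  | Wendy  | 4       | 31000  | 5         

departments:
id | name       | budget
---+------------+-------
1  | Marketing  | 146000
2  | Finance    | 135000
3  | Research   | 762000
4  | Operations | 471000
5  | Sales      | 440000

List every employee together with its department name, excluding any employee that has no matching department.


INNER JOIN keeps only employees rows whose dept_id matches an id in departments. Walk through each employee:
  - employee 1 (Rosa): dept_id=3 -> matches Research
  - employee 2 (Pete): dept_id=4 -> matches Operations
  - employee 3 (Carol): dept_id=3 -> matches Research
  - employee 4 (Ivan): dept_id=3 -> matches Research
  - employee 5 (Eve): dept_id=NULL, no match -> dropped
  - employee 6 (Xander): dept_id=NULL, no match -> dropped
  - employee 7 (Wendy): dept_id=4 -> matches Operations
So 2 of 7 rows are dropped.

SQL:
SELECT a.name, b.name AS department
FROM employees a
INNER JOIN departments b ON a.dept_id = b.id

Result:
name  | department
------+-----------
Rosa  | Research  
Pete  | Operations
Carol | Research  
Ivan  | Research  
Wendy | Operations
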